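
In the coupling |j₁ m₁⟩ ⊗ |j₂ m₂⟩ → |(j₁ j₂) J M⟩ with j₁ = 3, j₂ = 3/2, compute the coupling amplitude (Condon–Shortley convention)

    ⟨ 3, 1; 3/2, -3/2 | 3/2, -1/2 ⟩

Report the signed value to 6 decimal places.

triangle: 3!*3!*0!/7! = 36/5040
(j±m)!: 4!*2!*0!*3!*1!*2! = 576
prefactor² = (2J+1)*Δ*N² = 576/35
  k=0: +1/(0!*3!*2!*0!*1!*0!) = 1/12
Σ = 1/12  ⇒  CG² = 576/35*1/12² = 4/35
CG = +√(4/35) = +0.338062

+√(4/35) ≈ +0.338062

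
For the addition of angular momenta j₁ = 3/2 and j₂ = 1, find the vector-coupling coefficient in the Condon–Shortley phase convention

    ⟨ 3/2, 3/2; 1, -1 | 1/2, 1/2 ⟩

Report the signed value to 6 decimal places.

j₁+j₂−J=2  J+j₁−j₂=1  J−j₁+j₂=0  j₁+j₂+J+1=4
(j₁±m₁, j₂±m₂, J±M) = (3,0,0,2,1,0)
P² = 2
sum k=0..0:
  [0] +1/2 = 1/2
S = 1/2
C² = P²·S² = 1/2 ; C = +0.707107

+0.707107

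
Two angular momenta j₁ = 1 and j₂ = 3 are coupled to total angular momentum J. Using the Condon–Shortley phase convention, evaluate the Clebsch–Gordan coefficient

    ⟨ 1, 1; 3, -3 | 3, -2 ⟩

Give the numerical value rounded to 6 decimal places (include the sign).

+√(1/4) = +0.500000

j₁+j₂−J=1  J+j₁−j₂=1  J−j₁+j₂=5  j₁+j₂+J+1=8
(j₁±m₁, j₂±m₂, J±M) = (2,0,0,6,1,5)
P² = 3600
sum k=0..0:
  [0] +1/120 = 1/120
S = 1/120
C² = P²·S² = 1/4 ; C = +0.500000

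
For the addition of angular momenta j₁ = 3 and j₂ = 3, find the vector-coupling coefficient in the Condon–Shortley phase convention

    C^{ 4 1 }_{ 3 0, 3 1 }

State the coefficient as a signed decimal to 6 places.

-0.312094  (= −√(15/154))

triangle: 2!×4!×4!/11! = 1152/39916800
(j±m)!: 3!×3!×4!×2!×5!×3! = 1244160
prefactor² = (2J+1)×Δ×N² = 124416/385
  k=0: +1/(0!×2!×3!×4!×1!×0!) = 1/288
  k=1: −1/(1!×1!×2!×3!×2!×1!) = -1/24
  k=2: +1/(2!×0!×1!×2!×3!×2!) = 1/48
Σ = -5/288  ⇒  CG² = 124416/385×(-5/288)² = 15/154
CG = −√(15/154) = -0.312094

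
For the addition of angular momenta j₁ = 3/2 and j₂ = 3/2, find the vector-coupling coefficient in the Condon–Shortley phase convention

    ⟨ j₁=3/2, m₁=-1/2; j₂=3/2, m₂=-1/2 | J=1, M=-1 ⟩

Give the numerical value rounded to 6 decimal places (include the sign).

√[3·2!1!1!/5! · 1!2!1!2!0!2!] = √(2/5)
  +(−1)^1/∏(1,1,1,0,0,1)! = -1  (running -1)
⟨..|..⟩ = √(2/5)·(-1) = -0.632456

−√(2/5) ≈ -0.632456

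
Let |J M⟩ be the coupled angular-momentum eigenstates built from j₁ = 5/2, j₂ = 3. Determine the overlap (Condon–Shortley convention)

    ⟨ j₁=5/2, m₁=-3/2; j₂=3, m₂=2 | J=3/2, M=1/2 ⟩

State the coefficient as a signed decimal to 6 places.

j₁+j₂−J=4  J+j₁−j₂=1  J−j₁+j₂=2  j₁+j₂+J+1=8
(j₁±m₁, j₂±m₂, J±M) = (1,4,5,1,2,1)
P² = 192/7
sum k=3..4:
  [3] −1/12 = -1/12
  [4] +1/24 = 1/24
S = -1/24
C² = P²·S² = 1/21 ; C = -0.218218

−√(1/21) ≈ -0.218218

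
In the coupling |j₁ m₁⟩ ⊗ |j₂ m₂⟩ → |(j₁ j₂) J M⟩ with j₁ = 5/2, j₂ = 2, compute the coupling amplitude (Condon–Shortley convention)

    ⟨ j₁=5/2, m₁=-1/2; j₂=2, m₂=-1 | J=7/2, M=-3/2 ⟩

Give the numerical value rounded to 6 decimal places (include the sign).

+0.308607

√[8·1!4!3!/9! · 2!3!1!3!2!5!] = √(384/7)
  +(−1)^0/∏(0,1,3,1,1,2)! = 1/12  (running 1/12)
  +(−1)^1/∏(1,0,2,0,2,3)! = -1/24  (running 1/24)
⟨..|..⟩ = √(384/7)·(1/24) = +0.308607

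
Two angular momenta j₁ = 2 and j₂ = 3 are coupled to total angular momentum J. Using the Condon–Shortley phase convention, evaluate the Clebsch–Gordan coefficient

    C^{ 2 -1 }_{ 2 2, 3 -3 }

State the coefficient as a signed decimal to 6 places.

+0.597614  (= +√(5/14))

j₁+j₂−J=3  J+j₁−j₂=1  J−j₁+j₂=3  j₁+j₂+J+1=8
(j₁±m₁, j₂±m₂, J±M) = (4,0,0,6,1,3)
P² = 3240/7
sum k=0..0:
  [0] +1/36 = 1/36
S = 1/36
C² = P²·S² = 5/14 ; C = +0.597614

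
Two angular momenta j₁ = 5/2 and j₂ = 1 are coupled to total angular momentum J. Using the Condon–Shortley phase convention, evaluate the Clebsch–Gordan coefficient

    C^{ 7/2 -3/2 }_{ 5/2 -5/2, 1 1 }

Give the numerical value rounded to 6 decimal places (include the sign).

triangle: 0!·5!·2!/8! = 240/40320
(j±m)!: 0!·5!·2!·0!·2!·5! = 57600
prefactor² = (2J+1)·Δ·N² = 19200/7
  k=0: +1/(0!·0!·5!·2!·0!·0!) = 1/240
Σ = 1/240  ⇒  CG² = 19200/7·1/240² = 1/21
CG = +√(1/21) = +0.218218

+0.218218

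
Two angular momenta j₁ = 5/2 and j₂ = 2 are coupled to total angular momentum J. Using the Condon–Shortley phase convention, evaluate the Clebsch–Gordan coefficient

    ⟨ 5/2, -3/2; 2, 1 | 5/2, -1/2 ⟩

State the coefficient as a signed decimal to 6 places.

+√(6/35) ≈ +0.414039

j₁+j₂−J=2  J+j₁−j₂=3  J−j₁+j₂=2  j₁+j₂+J+1=8
(j₁±m₁, j₂±m₂, J±M) = (1,4,3,1,2,3)
P² = 216/35
sum k=1..2:
  [1] −1/12 = -1/12
  [2] +1/4 = 1/4
S = 1/6
C² = P²·S² = 6/35 ; C = +0.414039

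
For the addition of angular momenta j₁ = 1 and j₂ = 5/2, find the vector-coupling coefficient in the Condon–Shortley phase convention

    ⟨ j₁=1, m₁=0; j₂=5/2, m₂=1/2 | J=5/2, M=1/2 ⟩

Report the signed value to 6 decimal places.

−√(1/35) ≈ -0.169031

√[6·1!1!4!/7! · 1!1!3!2!3!2!] = √(144/35)
  +(−1)^0/∏(0,1,1,3,0,1)! = 1/6  (running 1/6)
  +(−1)^1/∏(1,0,0,2,1,2)! = -1/4  (running -1/12)
⟨..|..⟩ = √(144/35)·(-1/12) = -0.169031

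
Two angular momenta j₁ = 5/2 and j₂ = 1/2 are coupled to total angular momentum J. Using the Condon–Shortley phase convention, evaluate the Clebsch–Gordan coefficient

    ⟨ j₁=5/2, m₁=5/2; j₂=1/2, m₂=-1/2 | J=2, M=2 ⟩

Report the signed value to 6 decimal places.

+√(5/6) = +0.912871

√[5·1!4!0!/6! · 5!0!0!1!4!0!] = √(480)
  +(−1)^0/∏(0,1,0,0,4,0)! = 1/24  (running 1/24)
⟨..|..⟩ = √(480)·(1/24) = +0.912871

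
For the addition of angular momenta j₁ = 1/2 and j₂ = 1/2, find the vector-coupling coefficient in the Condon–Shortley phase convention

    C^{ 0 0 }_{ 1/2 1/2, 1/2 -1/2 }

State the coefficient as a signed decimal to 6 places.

+0.707107  (= +√(1/2))

j₁+j₂−J=1  J+j₁−j₂=0  J−j₁+j₂=0  j₁+j₂+J+1=2
(j₁±m₁, j₂±m₂, J±M) = (1,0,0,1,0,0)
P² = 1/2
sum k=0..0:
  [0] +1/1 = 1
S = 1
C² = P²·S² = 1/2 ; C = +0.707107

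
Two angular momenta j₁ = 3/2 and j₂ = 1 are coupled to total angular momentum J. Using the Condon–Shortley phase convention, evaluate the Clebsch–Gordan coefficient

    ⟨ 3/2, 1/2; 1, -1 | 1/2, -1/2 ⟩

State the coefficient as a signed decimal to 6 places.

triangle: 2!·1!·0!/4! = 2/24
(j±m)!: 2!·1!·0!·2!·0!·1! = 4
prefactor² = (2J+1)·Δ·N² = 2/3
  k=0: +1/(0!·2!·1!·0!·0!·0!) = 1/2
Σ = 1/2  ⇒  CG² = 2/3·1/2² = 1/6
CG = +√(1/6) = +0.408248

+0.408248  (= +√(1/6))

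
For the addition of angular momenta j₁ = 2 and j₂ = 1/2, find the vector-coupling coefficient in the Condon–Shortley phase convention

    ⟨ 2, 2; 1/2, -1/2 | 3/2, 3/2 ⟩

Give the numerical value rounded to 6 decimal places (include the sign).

+√(4/5) = +0.894427

j₁+j₂−J=1  J+j₁−j₂=3  J−j₁+j₂=0  j₁+j₂+J+1=5
(j₁±m₁, j₂±m₂, J±M) = (4,0,0,1,3,0)
P² = 144/5
sum k=0..0:
  [0] +1/6 = 1/6
S = 1/6
C² = P²·S² = 4/5 ; C = +0.894427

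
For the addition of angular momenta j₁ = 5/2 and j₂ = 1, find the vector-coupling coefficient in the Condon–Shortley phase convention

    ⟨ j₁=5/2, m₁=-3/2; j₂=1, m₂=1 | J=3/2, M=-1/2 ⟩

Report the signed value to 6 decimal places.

√[4·2!3!0!/6! · 1!4!2!0!1!2!] = √(32/5)
  +(−1)^2/∏(2,0,2,0,1,0)! = 1/4  (running 1/4)
⟨..|..⟩ = √(32/5)·(1/4) = +0.632456

+0.632456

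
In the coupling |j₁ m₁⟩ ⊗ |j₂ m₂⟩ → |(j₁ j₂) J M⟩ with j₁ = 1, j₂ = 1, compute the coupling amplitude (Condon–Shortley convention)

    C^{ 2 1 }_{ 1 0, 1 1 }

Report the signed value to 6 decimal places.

+√(1/2) = +0.707107

j₁+j₂−J=0  J+j₁−j₂=2  J−j₁+j₂=2  j₁+j₂+J+1=5
(j₁±m₁, j₂±m₂, J±M) = (1,1,2,0,3,1)
P² = 2
sum k=0..0:
  [0] +1/2 = 1/2
S = 1/2
C² = P²·S² = 1/2 ; C = +0.707107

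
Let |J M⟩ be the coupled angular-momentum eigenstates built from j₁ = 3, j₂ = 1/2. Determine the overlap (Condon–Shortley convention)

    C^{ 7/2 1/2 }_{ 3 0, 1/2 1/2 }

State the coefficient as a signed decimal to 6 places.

+0.755929

triangle: 0!×6!×1!/8! = 720/40320
(j±m)!: 3!×3!×1!×0!×4!×3! = 5184
prefactor² = (2J+1)×Δ×N² = 5184/7
  k=0: +1/(0!×0!×3!×1!×3!×0!) = 1/36
Σ = 1/36  ⇒  CG² = 5184/7×1/36² = 4/7
CG = +√(4/7) = +0.755929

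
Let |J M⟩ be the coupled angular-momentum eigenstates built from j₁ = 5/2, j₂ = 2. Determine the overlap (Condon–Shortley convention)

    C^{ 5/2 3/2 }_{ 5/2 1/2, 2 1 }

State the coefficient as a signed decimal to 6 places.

−√(6/35) = -0.414039

j₁+j₂−J=2  J+j₁−j₂=3  J−j₁+j₂=2  j₁+j₂+J+1=8
(j₁±m₁, j₂±m₂, J±M) = (3,2,3,1,4,1)
P² = 216/35
sum k=1..2:
  [1] −1/4 = -1/4
  [2] +1/12 = 1/12
S = -1/6
C² = P²·S² = 6/35 ; C = -0.414039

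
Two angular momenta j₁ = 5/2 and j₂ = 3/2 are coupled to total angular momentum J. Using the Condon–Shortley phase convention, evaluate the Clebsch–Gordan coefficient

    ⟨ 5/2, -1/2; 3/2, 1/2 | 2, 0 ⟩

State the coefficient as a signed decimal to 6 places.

-0.267261  (= −√(1/14))

√[5·2!3!1!/7! · 2!3!2!1!2!2!] = √(8/7)
  +(−1)^1/∏(1,1,2,1,1,0)! = -1/2  (running -1/2)
  +(−1)^2/∏(2,0,1,0,2,1)! = 1/4  (running -1/4)
⟨..|..⟩ = √(8/7)·(-1/4) = -0.267261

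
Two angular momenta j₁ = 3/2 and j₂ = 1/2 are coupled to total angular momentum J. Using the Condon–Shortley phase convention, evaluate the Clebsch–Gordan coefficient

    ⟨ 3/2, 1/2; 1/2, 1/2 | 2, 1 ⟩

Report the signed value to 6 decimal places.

j₁+j₂−J=0  J+j₁−j₂=3  J−j₁+j₂=1  j₁+j₂+J+1=5
(j₁±m₁, j₂±m₂, J±M) = (2,1,1,0,3,1)
P² = 3
sum k=0..0:
  [0] +1/2 = 1/2
S = 1/2
C² = P²·S² = 3/4 ; C = +0.866025

+√(3/4) ≈ +0.866025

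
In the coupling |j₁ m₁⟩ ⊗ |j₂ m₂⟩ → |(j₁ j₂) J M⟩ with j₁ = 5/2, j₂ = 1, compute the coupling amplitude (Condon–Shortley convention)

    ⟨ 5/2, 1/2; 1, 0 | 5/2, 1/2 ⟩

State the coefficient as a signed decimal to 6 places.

+√(1/35) = +0.169031

j₁+j₂−J=1  J+j₁−j₂=4  J−j₁+j₂=1  j₁+j₂+J+1=7
(j₁±m₁, j₂±m₂, J±M) = (3,2,1,1,3,2)
P² = 144/35
sum k=0..1:
  [0] +1/4 = 1/4
  [1] −1/6 = -1/6
S = 1/12
C² = P²·S² = 1/35 ; C = +0.169031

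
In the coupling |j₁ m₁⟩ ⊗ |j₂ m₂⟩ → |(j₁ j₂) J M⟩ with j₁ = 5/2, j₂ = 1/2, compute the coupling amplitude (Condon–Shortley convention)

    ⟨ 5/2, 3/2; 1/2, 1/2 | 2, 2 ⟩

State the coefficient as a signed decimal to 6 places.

√[5·1!4!0!/6! · 4!1!1!0!4!0!] = √(96)
  +(−1)^1/∏(1,0,0,0,4,0)! = -1/24  (running -1/24)
⟨..|..⟩ = √(96)·(-1/24) = -0.408248

-0.408248  (= −√(1/6))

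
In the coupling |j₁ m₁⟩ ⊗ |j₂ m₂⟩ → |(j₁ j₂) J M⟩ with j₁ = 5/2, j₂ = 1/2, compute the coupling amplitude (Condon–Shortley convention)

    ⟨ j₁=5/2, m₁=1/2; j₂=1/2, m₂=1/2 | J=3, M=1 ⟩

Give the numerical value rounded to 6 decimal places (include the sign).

+0.816497  (= +√(2/3))

j₁+j₂−J=0  J+j₁−j₂=5  J−j₁+j₂=1  j₁+j₂+J+1=7
(j₁±m₁, j₂±m₂, J±M) = (3,2,1,0,4,2)
P² = 96
sum k=0..0:
  [0] +1/12 = 1/12
S = 1/12
C² = P²·S² = 2/3 ; C = +0.816497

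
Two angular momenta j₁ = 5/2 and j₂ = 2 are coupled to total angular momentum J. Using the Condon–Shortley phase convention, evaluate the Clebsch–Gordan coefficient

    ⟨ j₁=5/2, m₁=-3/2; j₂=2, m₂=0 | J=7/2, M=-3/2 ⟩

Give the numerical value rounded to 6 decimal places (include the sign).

−√(2/7) = -0.534522

j₁+j₂−J=1  J+j₁−j₂=4  J−j₁+j₂=3  j₁+j₂+J+1=9
(j₁±m₁, j₂±m₂, J±M) = (1,4,2,2,2,5)
P² = 512/7
sum k=0..1:
  [0] +1/48 = 1/48
  [1] −1/12 = -1/12
S = -1/16
C² = P²·S² = 2/7 ; C = -0.534522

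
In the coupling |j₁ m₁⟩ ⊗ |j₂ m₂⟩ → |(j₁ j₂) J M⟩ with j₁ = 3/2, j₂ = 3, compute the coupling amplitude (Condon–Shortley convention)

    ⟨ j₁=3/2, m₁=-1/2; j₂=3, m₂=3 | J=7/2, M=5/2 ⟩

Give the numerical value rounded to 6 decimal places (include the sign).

√[8·1!2!5!/9! · 1!2!6!0!6!1!] = √(38400/7)
  +(−1)^1/∏(1,0,1,5,1,0)! = -1/120  (running -1/120)
⟨..|..⟩ = √(38400/7)·(-1/120) = -0.617213

-0.617213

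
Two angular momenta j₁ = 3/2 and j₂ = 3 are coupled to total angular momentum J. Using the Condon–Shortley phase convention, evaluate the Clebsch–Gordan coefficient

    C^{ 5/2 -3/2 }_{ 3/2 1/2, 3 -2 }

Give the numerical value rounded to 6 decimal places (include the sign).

j₁+j₂−J=2  J+j₁−j₂=1  J−j₁+j₂=4  j₁+j₂+J+1=8
(j₁±m₁, j₂±m₂, J±M) = (2,1,1,5,1,4)
P² = 288/7
sum k=0..1:
  [0] +1/12 = 1/12
  [1] −1/24 = -1/24
S = 1/24
C² = P²·S² = 1/14 ; C = +0.267261

+0.267261  (= +√(1/14))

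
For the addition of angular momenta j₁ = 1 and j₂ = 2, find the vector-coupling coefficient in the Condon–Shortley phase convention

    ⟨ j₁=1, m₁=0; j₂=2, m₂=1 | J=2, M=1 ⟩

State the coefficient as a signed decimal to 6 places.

√[5·1!1!3!/6! · 1!1!3!1!3!1!] = √(3/2)
  +(−1)^0/∏(0,1,1,3,0,0)! = 1/6  (running 1/6)
  +(−1)^1/∏(1,0,0,2,1,1)! = -1/2  (running -1/3)
⟨..|..⟩ = √(3/2)·(-1/3) = -0.408248

-0.408248  (= −√(1/6))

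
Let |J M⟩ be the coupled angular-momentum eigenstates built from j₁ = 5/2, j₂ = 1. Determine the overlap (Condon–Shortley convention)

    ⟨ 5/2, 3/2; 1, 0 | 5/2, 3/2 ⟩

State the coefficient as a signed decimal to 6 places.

+0.507093  (= +√(9/35))

√[6·1!4!1!/7! · 4!1!1!1!4!1!] = √(576/35)
  +(−1)^0/∏(0,1,1,1,3,0)! = 1/6  (running 1/6)
  +(−1)^1/∏(1,0,0,0,4,1)! = -1/24  (running 1/8)
⟨..|..⟩ = √(576/35)·(1/8) = +0.507093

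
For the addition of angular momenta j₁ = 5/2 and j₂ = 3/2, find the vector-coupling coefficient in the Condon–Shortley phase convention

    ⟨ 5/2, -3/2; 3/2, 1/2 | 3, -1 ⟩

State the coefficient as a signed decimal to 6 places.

-0.639010

triangle: 1!*4!*2!/8! = 48/40320
(j±m)!: 1!*4!*2!*1!*2!*4! = 2304
prefactor² = (2J+1)*Δ*N² = 96/5
  k=0: +1/(0!*1!*4!*2!*0!*0!) = 1/48
  k=1: −1/(1!*0!*3!*1!*1!*1!) = -1/6
Σ = -7/48  ⇒  CG² = 96/5*(-7/48)² = 49/120
CG = −√(49/120) = -0.639010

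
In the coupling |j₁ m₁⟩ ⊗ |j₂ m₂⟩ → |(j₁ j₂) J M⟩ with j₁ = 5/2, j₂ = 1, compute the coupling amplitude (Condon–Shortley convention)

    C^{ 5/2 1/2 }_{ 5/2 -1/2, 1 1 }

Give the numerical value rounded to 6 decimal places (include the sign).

-0.717137

√[6·1!4!1!/7! · 2!3!2!0!3!2!] = √(288/35)
  +(−1)^1/∏(1,0,2,1,2,0)! = -1/4  (running -1/4)
⟨..|..⟩ = √(288/35)·(-1/4) = -0.717137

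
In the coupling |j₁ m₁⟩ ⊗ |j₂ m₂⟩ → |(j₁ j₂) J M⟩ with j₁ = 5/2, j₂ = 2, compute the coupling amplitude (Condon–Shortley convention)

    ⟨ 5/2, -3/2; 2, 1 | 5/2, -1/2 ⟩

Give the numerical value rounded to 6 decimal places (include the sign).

triangle: 2!*3!*2!/8! = 24/40320
(j±m)!: 1!*4!*3!*1!*2!*3! = 1728
prefactor² = (2J+1)*Δ*N² = 216/35
  k=1: −1/(1!*1!*3!*2!*0!*0!) = -1/12
  k=2: +1/(2!*0!*2!*1!*1!*1!) = 1/4
Σ = 1/6  ⇒  CG² = 216/35*1/6² = 6/35
CG = +√(6/35) = +0.414039

+0.414039  (= +√(6/35))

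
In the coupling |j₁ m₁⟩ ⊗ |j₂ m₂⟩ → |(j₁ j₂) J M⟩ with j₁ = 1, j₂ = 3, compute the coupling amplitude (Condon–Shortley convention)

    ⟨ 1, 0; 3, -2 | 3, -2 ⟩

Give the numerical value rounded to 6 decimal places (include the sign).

+√(1/3) = +0.577350

j₁+j₂−J=1  J+j₁−j₂=1  J−j₁+j₂=5  j₁+j₂+J+1=8
(j₁±m₁, j₂±m₂, J±M) = (1,1,1,5,1,5)
P² = 300
sum k=0..1:
  [0] +1/24 = 1/24
  [1] −1/120 = -1/120
S = 1/30
C² = P²·S² = 1/3 ; C = +0.577350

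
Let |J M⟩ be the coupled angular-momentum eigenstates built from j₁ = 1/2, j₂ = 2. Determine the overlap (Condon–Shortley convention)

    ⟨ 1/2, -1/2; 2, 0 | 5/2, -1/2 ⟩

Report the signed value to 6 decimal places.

j₁+j₂−J=0  J+j₁−j₂=1  J−j₁+j₂=4  j₁+j₂+J+1=6
(j₁±m₁, j₂±m₂, J±M) = (0,1,2,2,2,3)
P² = 48/5
sum k=0..0:
  [0] +1/4 = 1/4
S = 1/4
C² = P²·S² = 3/5 ; C = +0.774597

+0.774597  (= +√(3/5))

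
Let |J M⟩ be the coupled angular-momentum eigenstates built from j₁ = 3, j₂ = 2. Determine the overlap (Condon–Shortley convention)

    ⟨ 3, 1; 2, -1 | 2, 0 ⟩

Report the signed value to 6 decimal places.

j₁+j₂−J=3  J+j₁−j₂=3  J−j₁+j₂=1  j₁+j₂+J+1=8
(j₁±m₁, j₂±m₂, J±M) = (4,2,1,3,2,2)
P² = 36/7
sum k=0..1:
  [0] +1/12 = 1/12
  [1] −1/4 = -1/4
S = -1/6
C² = P²·S² = 1/7 ; C = -0.377964

−√(1/7) ≈ -0.377964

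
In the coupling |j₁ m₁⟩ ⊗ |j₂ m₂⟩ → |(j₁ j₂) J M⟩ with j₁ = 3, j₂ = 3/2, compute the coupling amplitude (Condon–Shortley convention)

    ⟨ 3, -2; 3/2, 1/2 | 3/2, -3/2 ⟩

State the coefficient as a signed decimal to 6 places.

+0.534522

j₁+j₂−J=3  J+j₁−j₂=3  J−j₁+j₂=0  j₁+j₂+J+1=7
(j₁±m₁, j₂±m₂, J±M) = (1,5,2,1,0,3)
P² = 288/7
sum k=2..2:
  [2] +1/12 = 1/12
S = 1/12
C² = P²·S² = 2/7 ; C = +0.534522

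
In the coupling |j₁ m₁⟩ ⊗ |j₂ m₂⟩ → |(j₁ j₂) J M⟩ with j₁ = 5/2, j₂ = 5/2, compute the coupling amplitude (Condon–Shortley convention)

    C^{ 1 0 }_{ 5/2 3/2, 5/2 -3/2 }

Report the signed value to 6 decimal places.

-0.358569

triangle: 4!*1!*1!/7! = 24/5040
(j±m)!: 4!*1!*1!*4!*1!*1! = 576
prefactor² = (2J+1)*Δ*N² = 288/35
  k=0: +1/(0!*4!*1!*1!*0!*0!) = 1/24
  k=1: −1/(1!*3!*0!*0!*1!*1!) = -1/6
Σ = -1/8  ⇒  CG² = 288/35*(-1/8)² = 9/70
CG = −√(9/70) = -0.358569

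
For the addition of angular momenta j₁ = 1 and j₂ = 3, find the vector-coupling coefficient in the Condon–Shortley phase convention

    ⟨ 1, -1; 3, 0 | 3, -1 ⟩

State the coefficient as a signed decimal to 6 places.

triangle: 1!·1!·5!/8! = 120/40320
(j±m)!: 0!·2!·3!·3!·2!·4! = 3456
prefactor² = (2J+1)·Δ·N² = 72
  k=1: −1/(1!·0!·1!·2!·0!·3!) = -1/12
Σ = -1/12  ⇒  CG² = 72·(-1/12)² = 1/2
CG = −√(1/2) = -0.707107

-0.707107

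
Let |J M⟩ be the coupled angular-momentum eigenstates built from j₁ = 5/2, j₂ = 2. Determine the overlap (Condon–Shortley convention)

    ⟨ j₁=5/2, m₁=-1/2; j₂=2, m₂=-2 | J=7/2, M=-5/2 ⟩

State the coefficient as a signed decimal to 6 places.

+√(32/63) = +0.712697

triangle: 1!×4!×3!/9! = 144/362880
(j±m)!: 2!×3!×0!×4!×1!×6! = 207360
prefactor² = (2J+1)×Δ×N² = 4608/7
  k=0: +1/(0!×1!×3!×0!×1!×3!) = 1/36
Σ = 1/36  ⇒  CG² = 4608/7×1/36² = 32/63
CG = +√(32/63) = +0.712697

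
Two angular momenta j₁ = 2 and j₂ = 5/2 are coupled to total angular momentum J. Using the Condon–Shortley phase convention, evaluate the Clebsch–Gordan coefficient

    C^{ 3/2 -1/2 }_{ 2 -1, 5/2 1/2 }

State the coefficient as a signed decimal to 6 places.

j₁+j₂−J=3  J+j₁−j₂=1  J−j₁+j₂=2  j₁+j₂+J+1=7
(j₁±m₁, j₂±m₂, J±M) = (1,3,3,2,1,2)
P² = 48/35
sum k=2..3:
  [2] +1/2 = 1/2
  [3] −1/12 = -1/12
S = 5/12
C² = P²·S² = 5/21 ; C = +0.487950

+0.487950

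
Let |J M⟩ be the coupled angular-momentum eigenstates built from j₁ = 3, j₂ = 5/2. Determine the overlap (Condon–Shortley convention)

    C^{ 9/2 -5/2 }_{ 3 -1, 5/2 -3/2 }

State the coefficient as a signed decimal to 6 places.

triangle: 1!·5!·4!/11! = 2880/39916800
(j±m)!: 2!·4!·1!·4!·2!·7! = 11612160
prefactor² = (2J+1)·Δ·N² = 92160/11
  k=0: +1/(0!·1!·4!·1!·1!·3!) = 1/144
  k=1: −1/(1!·0!·3!·0!·2!·4!) = -1/288
Σ = 1/288  ⇒  CG² = 92160/11·1/288² = 10/99
CG = +√(10/99) = +0.317821

+√(10/99) ≈ +0.317821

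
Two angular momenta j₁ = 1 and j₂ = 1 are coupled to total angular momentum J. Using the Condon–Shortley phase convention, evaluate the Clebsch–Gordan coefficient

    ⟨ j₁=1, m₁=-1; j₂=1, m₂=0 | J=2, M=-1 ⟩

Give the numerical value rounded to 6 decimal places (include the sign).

triangle: 0!×2!×2!/5! = 4/120
(j±m)!: 0!×2!×1!×1!×1!×3! = 12
prefactor² = (2J+1)×Δ×N² = 2
  k=0: +1/(0!×0!×2!×1!×0!×1!) = 1/2
Σ = 1/2  ⇒  CG² = 2×1/2² = 1/2
CG = +√(1/2) = +0.707107

+0.707107  (= +√(1/2))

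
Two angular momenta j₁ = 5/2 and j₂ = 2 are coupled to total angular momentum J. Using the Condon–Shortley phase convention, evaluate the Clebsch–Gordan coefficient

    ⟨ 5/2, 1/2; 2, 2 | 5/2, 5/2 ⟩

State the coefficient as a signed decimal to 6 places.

triangle: 2!×3!×2!/8! = 24/40320
(j±m)!: 3!×2!×4!×0!×5!×0! = 34560
prefactor² = (2J+1)×Δ×N² = 864/7
  k=2: +1/(2!×0!×0!×2!×3!×0!) = 1/24
Σ = 1/24  ⇒  CG² = 864/7×1/24² = 3/14
CG = +√(3/14) = +0.462910

+0.462910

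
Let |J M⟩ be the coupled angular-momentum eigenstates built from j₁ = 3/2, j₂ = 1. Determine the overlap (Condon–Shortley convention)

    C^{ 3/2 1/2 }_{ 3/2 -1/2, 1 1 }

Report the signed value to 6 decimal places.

j₁+j₂−J=1  J+j₁−j₂=2  J−j₁+j₂=1  j₁+j₂+J+1=5
(j₁±m₁, j₂±m₂, J±M) = (1,2,2,0,2,1)
P² = 8/15
sum k=1..1:
  [1] −1/1 = -1
S = -1
C² = P²·S² = 8/15 ; C = -0.730297

−√(8/15) = -0.730297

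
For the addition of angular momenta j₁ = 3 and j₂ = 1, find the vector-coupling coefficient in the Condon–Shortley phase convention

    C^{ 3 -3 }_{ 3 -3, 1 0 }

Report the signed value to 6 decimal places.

−√(3/4) = -0.866025

√[7·1!5!1!/8! · 0!6!1!1!0!6!] = √(10800)
  +(−1)^1/∏(1,0,5,0,0,1)! = -1/120  (running -1/120)
⟨..|..⟩ = √(10800)·(-1/120) = -0.866025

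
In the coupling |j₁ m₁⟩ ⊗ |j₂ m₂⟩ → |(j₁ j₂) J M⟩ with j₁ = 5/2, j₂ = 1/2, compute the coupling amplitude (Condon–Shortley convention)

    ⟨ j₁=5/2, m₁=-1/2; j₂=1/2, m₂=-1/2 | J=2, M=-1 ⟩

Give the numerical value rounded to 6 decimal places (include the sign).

+0.577350

j₁+j₂−J=1  J+j₁−j₂=4  J−j₁+j₂=0  j₁+j₂+J+1=6
(j₁±m₁, j₂±m₂, J±M) = (2,3,0,1,1,3)
P² = 12
sum k=0..0:
  [0] +1/6 = 1/6
S = 1/6
C² = P²·S² = 1/3 ; C = +0.577350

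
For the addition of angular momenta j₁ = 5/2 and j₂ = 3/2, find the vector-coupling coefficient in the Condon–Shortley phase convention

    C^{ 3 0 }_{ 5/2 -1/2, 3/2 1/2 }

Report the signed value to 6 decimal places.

-0.447214  (= −√(1/5))

j₁+j₂−J=1  J+j₁−j₂=4  J−j₁+j₂=2  j₁+j₂+J+1=8
(j₁±m₁, j₂±m₂, J±M) = (2,3,2,1,3,3)
P² = 36/5
sum k=0..1:
  [0] +1/12 = 1/12
  [1] −1/4 = -1/4
S = -1/6
C² = P²·S² = 1/5 ; C = -0.447214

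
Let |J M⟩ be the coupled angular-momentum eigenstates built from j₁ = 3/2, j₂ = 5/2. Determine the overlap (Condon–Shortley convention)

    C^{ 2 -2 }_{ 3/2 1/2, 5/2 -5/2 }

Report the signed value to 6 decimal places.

triangle: 2!*1!*3!/7! = 12/5040
(j±m)!: 2!*1!*0!*5!*0!*4! = 5760
prefactor² = (2J+1)*Δ*N² = 480/7
  k=0: +1/(0!*2!*1!*0!*0!*3!) = 1/12
Σ = 1/12  ⇒  CG² = 480/7*1/12² = 10/21
CG = +√(10/21) = +0.690066

+√(10/21) = +0.690066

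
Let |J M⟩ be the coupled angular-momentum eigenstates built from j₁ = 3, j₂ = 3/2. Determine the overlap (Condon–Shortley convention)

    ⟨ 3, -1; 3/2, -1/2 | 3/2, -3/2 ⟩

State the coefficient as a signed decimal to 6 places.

triangle: 3!·3!·0!/7! = 36/5040
(j±m)!: 2!·4!·1!·2!·0!·3! = 576
prefactor² = (2J+1)·Δ·N² = 576/35
  k=1: −1/(1!·2!·3!·0!·0!·0!) = -1/12
Σ = -1/12  ⇒  CG² = 576/35·(-1/12)² = 4/35
CG = −√(4/35) = -0.338062

-0.338062  (= −√(4/35))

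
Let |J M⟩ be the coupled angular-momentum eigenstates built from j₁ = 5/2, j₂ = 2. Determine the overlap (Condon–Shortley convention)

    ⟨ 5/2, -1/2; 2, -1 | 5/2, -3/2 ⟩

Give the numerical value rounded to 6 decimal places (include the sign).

-0.414039  (= −√(6/35))

triangle: 2!*3!*2!/8! = 24/40320
(j±m)!: 2!*3!*1!*3!*1!*4! = 1728
prefactor² = (2J+1)*Δ*N² = 216/35
  k=0: +1/(0!*2!*3!*1!*0!*1!) = 1/12
  k=1: −1/(1!*1!*2!*0!*1!*2!) = -1/4
Σ = -1/6  ⇒  CG² = 216/35*(-1/6)² = 6/35
CG = −√(6/35) = -0.414039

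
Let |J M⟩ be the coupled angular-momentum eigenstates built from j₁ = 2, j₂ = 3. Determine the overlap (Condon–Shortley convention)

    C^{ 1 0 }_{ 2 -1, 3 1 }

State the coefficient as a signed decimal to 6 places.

√[3·4!0!2!/7! · 1!3!4!2!1!1!] = √(288/35)
  +(−1)^3/∏(3,1,0,1,0,1)! = -1/6  (running -1/6)
⟨..|..⟩ = √(288/35)·(-1/6) = -0.478091

−√(8/35) = -0.478091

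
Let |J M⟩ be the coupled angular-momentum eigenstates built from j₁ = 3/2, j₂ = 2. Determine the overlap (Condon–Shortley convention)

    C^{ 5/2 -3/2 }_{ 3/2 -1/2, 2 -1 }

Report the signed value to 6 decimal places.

√[6·1!2!3!/7! · 1!2!1!3!1!4!] = √(144/35)
  +(−1)^0/∏(0,1,2,1,0,2)! = 1/4  (running 1/4)
  +(−1)^1/∏(1,0,1,0,1,3)! = -1/6  (running 1/12)
⟨..|..⟩ = √(144/35)·(1/12) = +0.169031

+0.169031  (= +√(1/35))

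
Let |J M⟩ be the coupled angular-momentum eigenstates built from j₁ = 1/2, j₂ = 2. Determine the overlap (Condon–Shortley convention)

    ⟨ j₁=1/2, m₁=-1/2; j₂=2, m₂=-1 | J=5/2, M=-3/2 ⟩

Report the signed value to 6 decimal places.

+0.894427

triangle: 0!*1!*4!/6! = 24/720
(j±m)!: 0!*1!*1!*3!*1!*4! = 144
prefactor² = (2J+1)*Δ*N² = 144/5
  k=0: +1/(0!*0!*1!*1!*0!*3!) = 1/6
Σ = 1/6  ⇒  CG² = 144/5*1/6² = 4/5
CG = +√(4/5) = +0.894427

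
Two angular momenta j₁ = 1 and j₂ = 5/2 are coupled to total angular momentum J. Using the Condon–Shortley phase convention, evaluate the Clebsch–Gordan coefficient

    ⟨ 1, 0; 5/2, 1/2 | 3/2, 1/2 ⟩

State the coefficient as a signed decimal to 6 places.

-0.632456  (= −√(2/5))

j₁+j₂−J=2  J+j₁−j₂=0  J−j₁+j₂=3  j₁+j₂+J+1=6
(j₁±m₁, j₂±m₂, J±M) = (1,1,3,2,2,1)
P² = 8/5
sum k=1..1:
  [1] −1/2 = -1/2
S = -1/2
C² = P²·S² = 2/5 ; C = -0.632456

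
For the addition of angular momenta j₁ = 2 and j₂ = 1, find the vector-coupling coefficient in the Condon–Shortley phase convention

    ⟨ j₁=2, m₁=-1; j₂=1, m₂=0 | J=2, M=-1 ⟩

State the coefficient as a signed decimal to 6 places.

triangle: 1!*3!*1!/6! = 6/720
(j±m)!: 1!*3!*1!*1!*1!*3! = 36
prefactor² = (2J+1)*Δ*N² = 3/2
  k=0: +1/(0!*1!*3!*1!*0!*0!) = 1/6
  k=1: −1/(1!*0!*2!*0!*1!*1!) = -1/2
Σ = -1/3  ⇒  CG² = 3/2*(-1/3)² = 1/6
CG = −√(1/6) = -0.408248

−√(1/6) = -0.408248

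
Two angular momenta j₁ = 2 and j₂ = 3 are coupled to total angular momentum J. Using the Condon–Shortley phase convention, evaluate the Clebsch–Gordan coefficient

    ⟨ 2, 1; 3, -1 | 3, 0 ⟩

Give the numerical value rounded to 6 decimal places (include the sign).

+0.182574  (= +√(1/30))

triangle: 2!*2!*4!/9! = 96/362880
(j±m)!: 3!*1!*2!*4!*3!*3! = 10368
prefactor² = (2J+1)*Δ*N² = 96/5
  k=0: +1/(0!*2!*1!*2!*1!*2!) = 1/8
  k=1: −1/(1!*1!*0!*1!*2!*3!) = -1/12
Σ = 1/24  ⇒  CG² = 96/5*1/24² = 1/30
CG = +√(1/30) = +0.182574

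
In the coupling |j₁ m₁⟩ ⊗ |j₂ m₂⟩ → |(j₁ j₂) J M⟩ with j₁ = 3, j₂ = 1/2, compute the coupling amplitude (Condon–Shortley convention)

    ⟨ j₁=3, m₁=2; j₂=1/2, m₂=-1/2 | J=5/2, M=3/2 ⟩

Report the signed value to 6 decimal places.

+√(5/7) ≈ +0.845154

triangle: 1!*5!*0!/7! = 120/5040
(j±m)!: 5!*1!*0!*1!*4!*1! = 2880
prefactor² = (2J+1)*Δ*N² = 2880/7
  k=0: +1/(0!*1!*1!*0!*4!*0!) = 1/24
Σ = 1/24  ⇒  CG² = 2880/7*1/24² = 5/7
CG = +√(5/7) = +0.845154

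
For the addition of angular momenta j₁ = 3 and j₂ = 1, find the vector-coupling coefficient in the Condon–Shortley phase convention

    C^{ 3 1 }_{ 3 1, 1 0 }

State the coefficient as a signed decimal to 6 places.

√[7·1!5!1!/8! · 4!2!1!1!4!2!] = √(48)
  +(−1)^0/∏(0,1,2,1,3,0)! = 1/12  (running 1/12)
  +(−1)^1/∏(1,0,1,0,4,1)! = -1/24  (running 1/24)
⟨..|..⟩ = √(48)·(1/24) = +0.288675

+0.288675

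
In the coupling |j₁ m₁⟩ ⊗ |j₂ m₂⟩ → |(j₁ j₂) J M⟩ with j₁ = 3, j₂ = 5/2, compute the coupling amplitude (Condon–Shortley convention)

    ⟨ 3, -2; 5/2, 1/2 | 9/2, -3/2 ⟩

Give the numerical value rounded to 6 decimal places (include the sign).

triangle: 1!*5!*4!/11! = 2880/39916800
(j±m)!: 1!*5!*3!*2!*3!*6! = 6220800
prefactor² = (2J+1)*Δ*N² = 345600/77
  k=0: +1/(0!*1!*5!*3!*0!*1!) = 1/720
  k=1: −1/(1!*0!*4!*2!*1!*2!) = -1/96
Σ = -13/1440  ⇒  CG² = 345600/77*(-13/1440)² = 169/462
CG = −√(169/462) = -0.604815

-0.604815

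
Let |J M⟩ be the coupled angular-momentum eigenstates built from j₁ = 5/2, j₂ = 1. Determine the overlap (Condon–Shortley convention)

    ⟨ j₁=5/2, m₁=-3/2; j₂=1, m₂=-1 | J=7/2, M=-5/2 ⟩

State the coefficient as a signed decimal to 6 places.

√[8·0!5!2!/8! · 1!4!0!2!1!6!] = √(11520/7)
  +(−1)^0/∏(0,0,4,0,1,2)! = 1/48  (running 1/48)
⟨..|..⟩ = √(11520/7)·(1/48) = +0.845154

+0.845154  (= +√(5/7))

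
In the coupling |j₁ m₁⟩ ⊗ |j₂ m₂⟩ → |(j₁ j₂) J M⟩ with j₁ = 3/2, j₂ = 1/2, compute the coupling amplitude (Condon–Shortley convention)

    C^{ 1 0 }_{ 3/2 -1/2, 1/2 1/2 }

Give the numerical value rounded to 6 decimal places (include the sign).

-0.707107

triangle: 1!·2!·0!/4! = 2/24
(j±m)!: 1!·2!·1!·0!·1!·1! = 2
prefactor² = (2J+1)·Δ·N² = 1/2
  k=1: −1/(1!·0!·1!·0!·1!·0!) = -1
Σ = -1  ⇒  CG² = 1/2·(-1)² = 1/2
CG = −√(1/2) = -0.707107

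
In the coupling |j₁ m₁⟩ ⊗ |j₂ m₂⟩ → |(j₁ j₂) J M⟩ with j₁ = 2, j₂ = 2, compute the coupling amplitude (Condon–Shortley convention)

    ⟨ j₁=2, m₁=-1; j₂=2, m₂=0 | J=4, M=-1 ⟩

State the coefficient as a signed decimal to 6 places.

j₁+j₂−J=0  J+j₁−j₂=4  J−j₁+j₂=4  j₁+j₂+J+1=9
(j₁±m₁, j₂±m₂, J±M) = (1,3,2,2,3,5)
P² = 1728/7
sum k=0..0:
  [0] +1/24 = 1/24
S = 1/24
C² = P²·S² = 3/7 ; C = +0.654654

+0.654654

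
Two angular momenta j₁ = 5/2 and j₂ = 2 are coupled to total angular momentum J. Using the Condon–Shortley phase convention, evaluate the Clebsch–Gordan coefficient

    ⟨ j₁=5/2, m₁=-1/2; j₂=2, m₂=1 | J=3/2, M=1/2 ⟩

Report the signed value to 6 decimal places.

+0.487950  (= +√(5/21))

j₁+j₂−J=3  J+j₁−j₂=2  J−j₁+j₂=1  j₁+j₂+J+1=7
(j₁±m₁, j₂±m₂, J±M) = (2,3,3,1,2,1)
P² = 48/35
sum k=2..3:
  [2] +1/2 = 1/2
  [3] −1/12 = -1/12
S = 5/12
C² = P²·S² = 5/21 ; C = +0.487950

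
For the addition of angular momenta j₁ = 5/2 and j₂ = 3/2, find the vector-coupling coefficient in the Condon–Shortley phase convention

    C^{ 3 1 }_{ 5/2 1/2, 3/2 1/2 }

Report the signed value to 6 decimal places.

j₁+j₂−J=1  J+j₁−j₂=4  J−j₁+j₂=2  j₁+j₂+J+1=8
(j₁±m₁, j₂±m₂, J±M) = (3,2,2,1,4,2)
P² = 48/5
sum k=0..1:
  [0] +1/8 = 1/8
  [1] −1/6 = -1/6
S = -1/24
C² = P²·S² = 1/60 ; C = -0.129099

−√(1/60) = -0.129099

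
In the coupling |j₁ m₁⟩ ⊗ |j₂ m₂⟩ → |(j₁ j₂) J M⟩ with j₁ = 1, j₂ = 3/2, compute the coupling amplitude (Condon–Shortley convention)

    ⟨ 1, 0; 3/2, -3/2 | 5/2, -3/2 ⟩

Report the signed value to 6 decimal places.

+√(2/5) = +0.632456

√[6·0!2!3!/6! · 1!1!0!3!1!4!] = √(72/5)
  +(−1)^0/∏(0,0,1,0,1,3)! = 1/6  (running 1/6)
⟨..|..⟩ = √(72/5)·(1/6) = +0.632456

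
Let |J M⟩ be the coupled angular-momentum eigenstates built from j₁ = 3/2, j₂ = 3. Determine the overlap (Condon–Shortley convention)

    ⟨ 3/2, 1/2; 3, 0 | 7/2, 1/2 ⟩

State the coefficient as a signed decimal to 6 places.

+0.308607

j₁+j₂−J=1  J+j₁−j₂=2  J−j₁+j₂=5  j₁+j₂+J+1=9
(j₁±m₁, j₂±m₂, J±M) = (2,1,3,3,4,3)
P² = 384/7
sum k=0..1:
  [0] +1/12 = 1/12
  [1] −1/24 = -1/24
S = 1/24
C² = P²·S² = 2/21 ; C = +0.308607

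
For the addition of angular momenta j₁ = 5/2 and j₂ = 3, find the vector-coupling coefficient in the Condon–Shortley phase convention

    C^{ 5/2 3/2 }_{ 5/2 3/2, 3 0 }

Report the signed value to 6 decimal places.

-0.483046  (= −√(7/30))

j₁+j₂−J=3  J+j₁−j₂=2  J−j₁+j₂=3  j₁+j₂+J+1=9
(j₁±m₁, j₂±m₂, J±M) = (4,1,3,3,4,1)
P² = 864/35
sum k=0..1:
  [0] +1/36 = 1/36
  [1] −1/8 = -1/8
S = -7/72
C² = P²·S² = 7/30 ; C = -0.483046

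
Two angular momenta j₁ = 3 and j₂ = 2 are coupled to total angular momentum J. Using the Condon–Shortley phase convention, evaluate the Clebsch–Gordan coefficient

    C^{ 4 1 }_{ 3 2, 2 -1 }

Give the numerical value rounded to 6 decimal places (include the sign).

√[9·1!5!3!/10! · 5!1!1!3!5!3!] = √(6480/7)
  +(−1)^0/∏(0,1,1,1,4,2)! = 1/48  (running 1/48)
  +(−1)^1/∏(1,0,0,0,5,3)! = -1/720  (running 7/360)
⟨..|..⟩ = √(6480/7)·(7/360) = +0.591608

+0.591608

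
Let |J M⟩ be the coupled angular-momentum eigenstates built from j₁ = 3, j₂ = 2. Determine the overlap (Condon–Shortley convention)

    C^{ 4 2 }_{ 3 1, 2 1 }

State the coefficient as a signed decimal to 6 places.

triangle: 1!*5!*3!/10! = 720/3628800
(j±m)!: 4!*2!*3!*1!*6!*2! = 414720
prefactor² = (2J+1)*Δ*N² = 5184/7
  k=0: +1/(0!*1!*2!*3!*3!*0!) = 1/72
  k=1: −1/(1!*0!*1!*2!*4!*1!) = -1/48
Σ = -1/144  ⇒  CG² = 5184/7*(-1/144)² = 1/28
CG = −√(1/28) = -0.188982

-0.188982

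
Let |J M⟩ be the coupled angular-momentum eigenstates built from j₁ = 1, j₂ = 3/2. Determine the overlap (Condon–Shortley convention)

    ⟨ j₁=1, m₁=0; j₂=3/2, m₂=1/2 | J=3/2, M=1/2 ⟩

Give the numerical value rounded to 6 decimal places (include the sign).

triangle: 1!*1!*2!/5! = 2/120
(j±m)!: 1!*1!*2!*1!*2!*1! = 4
prefactor² = (2J+1)*Δ*N² = 4/15
  k=0: +1/(0!*1!*1!*2!*0!*0!) = 1/2
  k=1: −1/(1!*0!*0!*1!*1!*1!) = -1
Σ = -1/2  ⇒  CG² = 4/15*(-1/2)² = 1/15
CG = −√(1/15) = -0.258199

-0.258199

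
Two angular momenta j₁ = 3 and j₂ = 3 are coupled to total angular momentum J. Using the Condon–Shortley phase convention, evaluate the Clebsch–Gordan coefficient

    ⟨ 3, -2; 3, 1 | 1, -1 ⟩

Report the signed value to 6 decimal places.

+√(5/28) ≈ +0.422577

j₁+j₂−J=5  J+j₁−j₂=1  J−j₁+j₂=1  j₁+j₂+J+1=8
(j₁±m₁, j₂±m₂, J±M) = (1,5,4,2,0,2)
P² = 720/7
sum k=4..4:
  [4] +1/24 = 1/24
S = 1/24
C² = P²·S² = 5/28 ; C = +0.422577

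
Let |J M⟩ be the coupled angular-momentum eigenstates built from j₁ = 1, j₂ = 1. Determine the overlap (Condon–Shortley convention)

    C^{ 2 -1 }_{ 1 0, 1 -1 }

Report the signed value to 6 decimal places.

+0.707107  (= +√(1/2))

triangle: 0!*2!*2!/5! = 4/120
(j±m)!: 1!*1!*0!*2!*1!*3! = 12
prefactor² = (2J+1)*Δ*N² = 2
  k=0: +1/(0!*0!*1!*0!*1!*2!) = 1/2
Σ = 1/2  ⇒  CG² = 2*1/2² = 1/2
CG = +√(1/2) = +0.707107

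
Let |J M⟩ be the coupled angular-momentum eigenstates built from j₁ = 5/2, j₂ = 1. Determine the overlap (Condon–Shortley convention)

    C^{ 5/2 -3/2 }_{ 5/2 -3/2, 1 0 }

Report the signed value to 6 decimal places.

triangle: 1!*4!*1!/7! = 24/5040
(j±m)!: 1!*4!*1!*1!*1!*4! = 576
prefactor² = (2J+1)*Δ*N² = 576/35
  k=0: +1/(0!*1!*4!*1!*0!*0!) = 1/24
  k=1: −1/(1!*0!*3!*0!*1!*1!) = -1/6
Σ = -1/8  ⇒  CG² = 576/35*(-1/8)² = 9/35
CG = −√(9/35) = -0.507093

−√(9/35) ≈ -0.507093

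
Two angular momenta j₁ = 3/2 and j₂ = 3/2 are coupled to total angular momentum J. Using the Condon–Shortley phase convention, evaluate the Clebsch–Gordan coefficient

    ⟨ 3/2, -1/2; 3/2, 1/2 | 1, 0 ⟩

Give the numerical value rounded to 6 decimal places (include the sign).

−√(1/20) = -0.223607

triangle: 2!·1!·1!/5! = 2/120
(j±m)!: 1!·2!·2!·1!·1!·1! = 4
prefactor² = (2J+1)·Δ·N² = 1/5
  k=1: −1/(1!·1!·1!·1!·0!·0!) = -1
  k=2: +1/(2!·0!·0!·0!·1!·1!) = 1/2
Σ = -1/2  ⇒  CG² = 1/5·(-1/2)² = 1/20
CG = −√(1/20) = -0.223607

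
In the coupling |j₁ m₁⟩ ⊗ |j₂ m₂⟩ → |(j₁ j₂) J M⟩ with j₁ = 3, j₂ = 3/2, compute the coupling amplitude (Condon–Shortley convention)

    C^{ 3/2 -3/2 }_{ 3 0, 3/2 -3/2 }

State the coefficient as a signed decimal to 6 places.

+0.169031  (= +√(1/35))

triangle: 3!*3!*0!/7! = 36/5040
(j±m)!: 3!*3!*0!*3!*0!*3! = 1296
prefactor² = (2J+1)*Δ*N² = 1296/35
  k=0: +1/(0!*3!*3!*0!*0!*0!) = 1/36
Σ = 1/36  ⇒  CG² = 1296/35*1/36² = 1/35
CG = +√(1/35) = +0.169031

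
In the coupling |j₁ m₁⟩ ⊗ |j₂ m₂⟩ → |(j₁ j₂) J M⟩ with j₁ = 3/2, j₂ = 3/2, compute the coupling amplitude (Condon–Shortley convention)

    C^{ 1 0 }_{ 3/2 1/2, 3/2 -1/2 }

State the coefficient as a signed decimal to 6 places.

−√(1/20) = -0.223607

√[3·2!1!1!/5! · 2!1!1!2!1!1!] = √(1/5)
  +(−1)^0/∏(0,2,1,1,0,0)! = 1/2  (running 1/2)
  +(−1)^1/∏(1,1,0,0,1,1)! = -1  (running -1/2)
⟨..|..⟩ = √(1/5)·(-1/2) = -0.223607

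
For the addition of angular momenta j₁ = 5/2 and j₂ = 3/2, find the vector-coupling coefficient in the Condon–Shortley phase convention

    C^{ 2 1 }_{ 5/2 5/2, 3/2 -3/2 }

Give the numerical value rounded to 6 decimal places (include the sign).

√[5·2!3!1!/7! · 5!0!0!3!3!1!] = √(360/7)
  +(−1)^0/∏(0,2,0,0,3,1)! = 1/12  (running 1/12)
⟨..|..⟩ = √(360/7)·(1/12) = +0.597614

+0.597614  (= +√(5/14))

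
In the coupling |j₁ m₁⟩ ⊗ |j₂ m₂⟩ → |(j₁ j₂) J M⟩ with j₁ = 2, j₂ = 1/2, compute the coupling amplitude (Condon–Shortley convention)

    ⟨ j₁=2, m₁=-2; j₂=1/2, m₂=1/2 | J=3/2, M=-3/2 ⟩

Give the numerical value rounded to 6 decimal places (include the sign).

j₁+j₂−J=1  J+j₁−j₂=3  J−j₁+j₂=0  j₁+j₂+J+1=5
(j₁±m₁, j₂±m₂, J±M) = (0,4,1,0,0,3)
P² = 144/5
sum k=1..1:
  [1] −1/6 = -1/6
S = -1/6
C² = P²·S² = 4/5 ; C = -0.894427

-0.894427  (= −√(4/5))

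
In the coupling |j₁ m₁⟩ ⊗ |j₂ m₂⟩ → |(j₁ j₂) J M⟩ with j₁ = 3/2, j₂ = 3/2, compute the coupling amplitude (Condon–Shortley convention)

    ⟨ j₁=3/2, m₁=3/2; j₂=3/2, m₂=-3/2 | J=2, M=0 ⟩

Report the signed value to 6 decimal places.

j₁+j₂−J=1  J+j₁−j₂=2  J−j₁+j₂=2  j₁+j₂+J+1=6
(j₁±m₁, j₂±m₂, J±M) = (3,0,0,3,2,2)
P² = 4
sum k=0..0:
  [0] +1/4 = 1/4
S = 1/4
C² = P²·S² = 1/4 ; C = +0.500000

+√(1/4) ≈ +0.500000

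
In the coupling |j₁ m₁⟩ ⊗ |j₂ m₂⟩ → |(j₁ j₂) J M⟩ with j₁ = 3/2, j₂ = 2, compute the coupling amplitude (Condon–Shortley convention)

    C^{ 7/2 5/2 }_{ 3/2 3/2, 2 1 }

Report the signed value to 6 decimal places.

+√(4/7) ≈ +0.755929

triangle: 0!×3!×4!/8! = 144/40320
(j±m)!: 3!×0!×3!×1!×6!×1! = 25920
prefactor² = (2J+1)×Δ×N² = 5184/7
  k=0: +1/(0!×0!×0!×3!×3!×1!) = 1/36
Σ = 1/36  ⇒  CG² = 5184/7×1/36² = 4/7
CG = +√(4/7) = +0.755929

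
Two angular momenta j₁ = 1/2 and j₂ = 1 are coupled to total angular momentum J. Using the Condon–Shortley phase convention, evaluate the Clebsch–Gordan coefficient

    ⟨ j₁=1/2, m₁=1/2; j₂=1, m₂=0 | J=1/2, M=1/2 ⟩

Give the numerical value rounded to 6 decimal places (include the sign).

√[2·1!0!1!/3! · 1!0!1!1!1!0!] = √(1/3)
  +(−1)^0/∏(0,1,0,1,0,0)! = 1  (running 1)
⟨..|..⟩ = √(1/3)·(1) = +0.577350

+0.577350  (= +√(1/3))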